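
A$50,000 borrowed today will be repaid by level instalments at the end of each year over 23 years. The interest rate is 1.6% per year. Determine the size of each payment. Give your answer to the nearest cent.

Level ordinary annuity; solve PV = PMT × [(1 − (1+r)^−n)/r] for PMT.
Periodic rate r = 0.016 per year.
With n = 23: PMT = 50,000 / ([(1 − (1+r)^−n)/r]) = A$2,615.54

A$2,615.54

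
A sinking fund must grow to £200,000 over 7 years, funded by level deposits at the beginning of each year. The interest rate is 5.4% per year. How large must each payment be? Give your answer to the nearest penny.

£23,023.42

Level annuity due; solve FV = PMT × [((1+r)^n − 1)/r] × (1+r) for PMT.
Periodic rate r = 0.054 per year.
With n = 7: PMT = 200,000 / ([((1+r)^n − 1)/r] × (1+r)) = £23,023.42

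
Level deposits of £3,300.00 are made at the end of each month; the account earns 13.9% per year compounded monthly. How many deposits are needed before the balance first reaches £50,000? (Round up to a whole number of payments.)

Periodic rate r = 0.139/12 per month; n is counted in months.
Ordinary annuity FV: 50,000 = 3,300 × [((1+r)^n − 1)/r].
(1+r)^n = 1 + 50,000 × r / 3,300, so n = ln(1 + 50,000·r/3,300) / ln(1+r) = 14.04.
Round up to a whole number of payments: n = 15.

15 payments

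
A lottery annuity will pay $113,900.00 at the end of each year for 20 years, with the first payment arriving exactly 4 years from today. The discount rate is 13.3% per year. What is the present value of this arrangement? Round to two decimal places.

$540,359.65

Ordinary annuity of 20 payments, first payment at period 4.
Periodic rate r = 0.133 per year.
The ordinary-annuity PV formula values the stream one period before the first payment (period 3); discount that back 3 periods:
PV₀ = 113,900 × [1 − (1+r)^−20] / r × (1+r)^−3 = $540,359.65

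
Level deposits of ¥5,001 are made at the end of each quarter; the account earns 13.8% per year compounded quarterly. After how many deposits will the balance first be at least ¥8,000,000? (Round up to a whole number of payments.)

Periodic rate r = 0.138/4 per quarter; n is counted in quarters.
Ordinary annuity FV: 8,000,000 = 5,001 × [((1+r)^n − 1)/r].
(1+r)^n = 1 + 8,000,000 × r / 5,001, so n = ln(1 + 8,000,000·r/5,001) / ln(1+r) = 118.78.
Round up to a whole number of payments: n = 119.

119 payments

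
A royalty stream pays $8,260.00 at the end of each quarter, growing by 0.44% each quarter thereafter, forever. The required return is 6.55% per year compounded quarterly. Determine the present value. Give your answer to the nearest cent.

Periodic rate r = 0.0655/4 per quarter.
Growing perpetuity (Gordon): PV = PMT₁ / (r − g) = 8,260 / (r − 0.0044) = $689,770.35.

$689,770.35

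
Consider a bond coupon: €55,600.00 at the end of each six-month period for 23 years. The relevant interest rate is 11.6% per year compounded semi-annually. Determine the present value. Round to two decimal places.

This is an ordinary annuity: 46 payments of €55,600.00 at the end of each six-month period.
Periodic rate r = 0.116/2 per half-year; n is counted in half-years.
PV = PMT × [(1 − (1+r)^−n)/r] = 55,600 × [1 − (1+r)^−46] / r = €886,955.86

€886,955.86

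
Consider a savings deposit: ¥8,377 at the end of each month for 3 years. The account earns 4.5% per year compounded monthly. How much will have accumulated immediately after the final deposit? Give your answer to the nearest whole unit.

This is an ordinary annuity: 36 deposits of ¥8,377 at the end of each month.
Periodic rate r = 0.045/12 per month; n is counted in months.
FV = PMT × [((1+r)^n − 1)/r] = 8,377 × [(1+r)^36 − 1] / r = ¥322,230

¥322,230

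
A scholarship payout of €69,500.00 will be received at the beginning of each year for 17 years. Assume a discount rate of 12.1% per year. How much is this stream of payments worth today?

This is an annuity due: 17 payments of €69,500.00 at the beginning of each year.
Periodic rate r = 0.121 per year.
PV = PMT × [(1 − (1+r)^−n)/r] × (1+r) = 69,500 × [1 − (1+r)^−17] / r × (1+r) = €551,514.70

€551,514.70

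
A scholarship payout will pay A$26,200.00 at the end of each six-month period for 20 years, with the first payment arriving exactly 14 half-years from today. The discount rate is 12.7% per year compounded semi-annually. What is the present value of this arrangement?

A$169,535.50

Ordinary annuity of 40 payments, first payment at period 14.
Periodic rate r = 0.127/2 per half-year; n is counted in half-years.
The ordinary-annuity PV formula values the stream one period before the first payment (period 13); discount that back 13 periods:
PV₀ = 26,200 × [1 − (1+r)^−40] / r × (1+r)^−13 = A$169,535.50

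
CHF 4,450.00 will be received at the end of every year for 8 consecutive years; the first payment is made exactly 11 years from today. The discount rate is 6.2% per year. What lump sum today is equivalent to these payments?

Ordinary annuity of 8 payments, first payment at period 11.
Periodic rate r = 0.062 per year.
The ordinary-annuity PV formula values the stream one period before the first payment (period 10); discount that back 10 periods:
PV₀ = 4,450 × [1 − (1+r)^−8] / r × (1+r)^−10 = CHF 15,023.17

CHF 15,023.17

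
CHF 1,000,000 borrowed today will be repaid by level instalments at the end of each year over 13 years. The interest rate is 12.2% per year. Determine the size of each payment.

Level ordinary annuity; solve PV = PMT × [(1 − (1+r)^−n)/r] for PMT.
Periodic rate r = 0.122 per year.
With n = 13: PMT = 1,000,000 / ([(1 − (1+r)^−n)/r]) = CHF 157,200.29

CHF 157,200.29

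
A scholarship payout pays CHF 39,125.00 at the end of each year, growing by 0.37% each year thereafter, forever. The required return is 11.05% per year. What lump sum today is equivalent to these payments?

Periodic rate r = 0.1105 per year.
Growing perpetuity (Gordon): PV = PMT₁ / (r − g) = 39,125 / (r − 0.0037) = CHF 366,338.95.

CHF 366,338.95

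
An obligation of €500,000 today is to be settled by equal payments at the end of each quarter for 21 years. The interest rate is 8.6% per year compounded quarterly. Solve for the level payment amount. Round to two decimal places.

Level ordinary annuity; solve PV = PMT × [(1 − (1+r)^−n)/r] for PMT.
Periodic rate r = 0.086/4 per quarter; n is counted in quarters.
With n = 84: PMT = 500,000 / ([(1 − (1+r)^−n)/r]) = €12,912.69

€12,912.69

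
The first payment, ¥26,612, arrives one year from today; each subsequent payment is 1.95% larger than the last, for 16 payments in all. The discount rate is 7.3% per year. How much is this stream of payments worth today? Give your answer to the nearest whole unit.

¥277,976

Periodic rate r = 0.073 per year.
Growing ordinary annuity: PV = PMT₁ × [1 − ((1+g)/(1+r))^n] / (r − g) = 26,612 × [1 − ((1+0.0195)/(1+r))^16] / (r − 0.0195) = ¥277,976.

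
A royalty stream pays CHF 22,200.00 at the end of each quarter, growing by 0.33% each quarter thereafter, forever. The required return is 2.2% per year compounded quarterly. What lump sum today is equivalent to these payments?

CHF 10,090,909.09

Periodic rate r = 0.022/4 per quarter.
Growing perpetuity (Gordon): PV = PMT₁ / (r − g) = 22,200 / (r − 0.0033) = CHF 10,090,909.09.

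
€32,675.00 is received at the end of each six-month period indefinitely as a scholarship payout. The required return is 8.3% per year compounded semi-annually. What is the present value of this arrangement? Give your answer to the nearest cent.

€787,349.40

Periodic rate r = 0.083/2 per half-year.
Level perpetuity: PV = PMT / r = 32,675 / (0.083/2) = €787,349.40.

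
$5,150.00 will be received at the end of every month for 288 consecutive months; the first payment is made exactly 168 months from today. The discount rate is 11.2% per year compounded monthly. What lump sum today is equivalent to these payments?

$108,892.97

Ordinary annuity of 288 payments, first payment at period 168.
Periodic rate r = 0.112/12 per month; n is counted in months.
The ordinary-annuity PV formula values the stream one period before the first payment (period 167); discount that back 167 periods:
PV₀ = 5,150 × [1 − (1+r)^−288] / r × (1+r)^−167 = $108,892.97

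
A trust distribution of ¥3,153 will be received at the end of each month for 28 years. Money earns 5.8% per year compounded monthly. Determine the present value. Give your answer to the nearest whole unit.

This is an ordinary annuity: 336 payments of ¥3,153 at the end of each month.
Periodic rate r = 0.058/12 per month; n is counted in months.
PV = PMT × [(1 − (1+r)^−n)/r] = 3,153 × [1 − (1+r)^−336] / r = ¥523,258

¥523,258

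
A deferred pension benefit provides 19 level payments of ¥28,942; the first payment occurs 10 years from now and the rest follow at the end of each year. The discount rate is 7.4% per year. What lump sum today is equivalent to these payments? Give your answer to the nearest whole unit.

Ordinary annuity of 19 payments, first payment at period 10.
Periodic rate r = 0.074 per year.
The ordinary-annuity PV formula values the stream one period before the first payment (period 9); discount that back 9 periods:
PV₀ = 28,942 × [1 − (1+r)^−19] / r × (1+r)^−9 = ¥152,723

¥152,723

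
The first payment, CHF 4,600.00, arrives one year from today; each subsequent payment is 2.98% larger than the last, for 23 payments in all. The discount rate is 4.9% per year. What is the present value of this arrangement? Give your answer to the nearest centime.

CHF 82,931.03

Periodic rate r = 0.049 per year.
Growing ordinary annuity: PV = PMT₁ × [1 − ((1+g)/(1+r))^n] / (r − g) = 4,600 × [1 − ((1+0.0298)/(1+r))^23] / (r − 0.0298) = CHF 82,931.03.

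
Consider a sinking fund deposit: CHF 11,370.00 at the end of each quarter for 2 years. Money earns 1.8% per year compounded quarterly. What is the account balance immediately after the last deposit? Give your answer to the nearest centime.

This is an ordinary annuity: 8 deposits of CHF 11,370.00 at the end of each quarter.
Periodic rate r = 0.018/4 per quarter; n is counted in quarters.
FV = PMT × [((1+r)^n − 1)/r] = 11,370 × [(1+r)^8 − 1] / r = CHF 92,405.59

CHF 92,405.59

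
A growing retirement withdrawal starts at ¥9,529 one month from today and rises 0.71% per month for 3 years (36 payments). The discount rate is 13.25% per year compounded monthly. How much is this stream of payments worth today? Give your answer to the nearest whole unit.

Periodic rate r = 0.1325/12 per month; n is counted in months.
Growing ordinary annuity: PV = PMT₁ × [1 − ((1+g)/(1+r))^n] / (r − g) = 9,529 × [1 − ((1+0.0071)/(1+r))^36] / (r − 0.0071) = ¥317,139.

¥317,139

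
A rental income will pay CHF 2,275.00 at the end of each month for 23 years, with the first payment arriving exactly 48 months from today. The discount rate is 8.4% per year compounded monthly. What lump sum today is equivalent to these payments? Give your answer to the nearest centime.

CHF 200,004.27

Ordinary annuity of 276 payments, first payment at period 48.
Periodic rate r = 0.084/12 per month; n is counted in months.
The ordinary-annuity PV formula values the stream one period before the first payment (period 47); discount that back 47 periods:
PV₀ = 2,275 × [1 − (1+r)^−276] / r × (1+r)^−47 = CHF 200,004.27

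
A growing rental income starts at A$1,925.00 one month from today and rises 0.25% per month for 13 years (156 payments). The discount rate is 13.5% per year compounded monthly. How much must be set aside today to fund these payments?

Periodic rate r = 0.135/12 per month; n is counted in months.
Growing ordinary annuity: PV = PMT₁ × [1 − ((1+g)/(1+r))^n] / (r − g) = 1,925 × [1 − ((1+0.0025)/(1+r))^156] / (r − 0.0025) = A$163,290.64.

A$163,290.64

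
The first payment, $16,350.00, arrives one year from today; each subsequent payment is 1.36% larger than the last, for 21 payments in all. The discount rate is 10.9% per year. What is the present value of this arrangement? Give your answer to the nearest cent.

$145,465.41

Periodic rate r = 0.109 per year.
Growing ordinary annuity: PV = PMT₁ × [1 − ((1+g)/(1+r))^n] / (r − g) = 16,350 × [1 − ((1+0.0136)/(1+r))^21] / (r − 0.0136) = $145,465.41.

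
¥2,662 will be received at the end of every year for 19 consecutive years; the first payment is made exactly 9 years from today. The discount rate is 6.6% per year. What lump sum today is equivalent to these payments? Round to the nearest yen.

Ordinary annuity of 19 payments, first payment at period 9.
Periodic rate r = 0.066 per year.
The ordinary-annuity PV formula values the stream one period before the first payment (period 8); discount that back 8 periods:
PV₀ = 2,662 × [1 − (1+r)^−19] / r × (1+r)^−8 = ¥17,007

¥17,007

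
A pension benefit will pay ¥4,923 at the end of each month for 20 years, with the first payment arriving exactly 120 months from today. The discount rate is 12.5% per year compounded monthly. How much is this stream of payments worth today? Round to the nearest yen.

¥126,252

Ordinary annuity of 240 payments, first payment at period 120.
Periodic rate r = 0.125/12 per month; n is counted in months.
The ordinary-annuity PV formula values the stream one period before the first payment (period 119); discount that back 119 periods:
PV₀ = 4,923 × [1 − (1+r)^−240] / r × (1+r)^−119 = ¥126,252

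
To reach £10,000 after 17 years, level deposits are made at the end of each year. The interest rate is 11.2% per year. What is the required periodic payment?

£220.55

Level ordinary annuity; solve FV = PMT × [((1+r)^n − 1)/r] for PMT.
Periodic rate r = 0.112 per year.
With n = 17: PMT = 10,000 / ([((1+r)^n − 1)/r]) = £220.55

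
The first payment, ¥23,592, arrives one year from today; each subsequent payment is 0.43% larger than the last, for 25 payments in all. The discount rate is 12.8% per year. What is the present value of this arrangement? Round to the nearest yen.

Periodic rate r = 0.128 per year.
Growing ordinary annuity: PV = PMT₁ × [1 − ((1+g)/(1+r))^n] / (r − g) = 23,592 × [1 − ((1+0.0043)/(1+r))^25] / (r − 0.0043) = ¥180,266.

¥180,266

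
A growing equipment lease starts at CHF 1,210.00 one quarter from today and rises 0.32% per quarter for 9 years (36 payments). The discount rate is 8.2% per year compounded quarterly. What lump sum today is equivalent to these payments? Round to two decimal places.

CHF 32,148.29

Periodic rate r = 0.082/4 per quarter; n is counted in quarters.
Growing ordinary annuity: PV = PMT₁ × [1 − ((1+g)/(1+r))^n] / (r − g) = 1,210 × [1 − ((1+0.0032)/(1+r))^36] / (r − 0.0032) = CHF 32,148.29.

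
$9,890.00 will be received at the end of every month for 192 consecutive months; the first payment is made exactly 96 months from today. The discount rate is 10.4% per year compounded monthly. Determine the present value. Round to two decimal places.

Ordinary annuity of 192 payments, first payment at period 96.
Periodic rate r = 0.104/12 per month; n is counted in months.
The ordinary-annuity PV formula values the stream one period before the first payment (period 95); discount that back 95 periods:
PV₀ = 9,890 × [1 − (1+r)^−192] / r × (1+r)^−95 = $406,820.06

$406,820.06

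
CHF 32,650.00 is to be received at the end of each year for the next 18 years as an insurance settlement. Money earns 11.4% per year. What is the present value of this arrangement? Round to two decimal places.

CHF 245,378.86

This is an ordinary annuity: 18 payments of CHF 32,650.00 at the end of each year.
Periodic rate r = 0.114 per year.
PV = PMT × [(1 − (1+r)^−n)/r] = 32,650 × [1 − (1+r)^−18] / r = CHF 245,378.86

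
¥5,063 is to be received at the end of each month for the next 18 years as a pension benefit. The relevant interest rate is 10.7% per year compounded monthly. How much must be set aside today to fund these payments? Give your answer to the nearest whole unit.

This is an ordinary annuity: 216 payments of ¥5,063 at the end of each month.
Periodic rate r = 0.107/12 per month; n is counted in months.
PV = PMT × [(1 − (1+r)^−n)/r] = 5,063 × [1 − (1+r)^−216] / r = ¥484,356

¥484,356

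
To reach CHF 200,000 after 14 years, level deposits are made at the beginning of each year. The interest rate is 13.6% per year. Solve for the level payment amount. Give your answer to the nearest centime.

CHF 4,826.68

Level annuity due; solve FV = PMT × [((1+r)^n − 1)/r] × (1+r) for PMT.
Periodic rate r = 0.136 per year.
With n = 14: PMT = 200,000 / ([((1+r)^n − 1)/r] × (1+r)) = CHF 4,826.68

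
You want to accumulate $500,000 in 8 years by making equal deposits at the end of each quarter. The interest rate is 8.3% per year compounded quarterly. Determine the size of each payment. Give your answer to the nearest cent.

Level ordinary annuity; solve FV = PMT × [((1+r)^n − 1)/r] for PMT.
Periodic rate r = 0.083/4 per quarter; n is counted in quarters.
With n = 32: PMT = 500,000 / ([((1+r)^n − 1)/r]) = $11,163.21

$11,163.21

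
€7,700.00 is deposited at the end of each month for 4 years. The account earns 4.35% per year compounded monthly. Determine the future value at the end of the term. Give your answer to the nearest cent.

€402,909.06

This is an ordinary annuity: 48 deposits of €7,700.00 at the end of each month.
Periodic rate r = 0.0435/12 per month; n is counted in months.
FV = PMT × [((1+r)^n − 1)/r] = 7,700 × [(1+r)^48 − 1] / r = €402,909.06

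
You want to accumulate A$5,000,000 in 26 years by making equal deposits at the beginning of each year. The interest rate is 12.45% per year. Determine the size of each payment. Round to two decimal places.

Level annuity due; solve FV = PMT × [((1+r)^n − 1)/r] × (1+r) for PMT.
Periodic rate r = 0.1245 per year.
With n = 26: PMT = 5,000,000 / ([((1+r)^n − 1)/r] × (1+r)) = A$27,497.13

A$27,497.13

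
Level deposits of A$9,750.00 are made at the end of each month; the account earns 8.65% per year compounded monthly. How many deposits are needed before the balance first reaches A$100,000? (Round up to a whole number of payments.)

Periodic rate r = 0.0865/12 per month; n is counted in months.
Ordinary annuity FV: 100,000 = 9,750 × [((1+r)^n − 1)/r].
(1+r)^n = 1 + 100,000 × r / 9,750, so n = ln(1 + 100,000·r/9,750) / ln(1+r) = 9.93.
Round up to a whole number of payments: n = 10.

10 payments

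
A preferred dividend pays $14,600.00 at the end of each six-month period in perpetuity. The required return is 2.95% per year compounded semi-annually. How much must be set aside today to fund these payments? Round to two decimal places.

$989,830.51

Periodic rate r = 0.0295/2 per half-year.
Level perpetuity: PV = PMT / r = 14,600 / (0.0295/2) = $989,830.51.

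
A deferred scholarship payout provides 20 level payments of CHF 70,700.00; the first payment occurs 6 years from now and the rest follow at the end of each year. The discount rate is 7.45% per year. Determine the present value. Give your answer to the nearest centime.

Ordinary annuity of 20 payments, first payment at period 6.
Periodic rate r = 0.0745 per year.
The ordinary-annuity PV formula values the stream one period before the first payment (period 5); discount that back 5 periods:
PV₀ = 70,700 × [1 − (1+r)^−20] / r × (1+r)^−5 = CHF 505,133.40

CHF 505,133.40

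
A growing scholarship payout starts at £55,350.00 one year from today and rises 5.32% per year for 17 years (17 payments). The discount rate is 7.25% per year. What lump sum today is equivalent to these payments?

Periodic rate r = 0.0725 per year.
Growing ordinary annuity: PV = PMT₁ × [1 − ((1+g)/(1+r))^n] / (r − g) = 55,350 × [1 − ((1+0.0532)/(1+r))^17] / (r − 0.0532) = £761,719.05.

£761,719.05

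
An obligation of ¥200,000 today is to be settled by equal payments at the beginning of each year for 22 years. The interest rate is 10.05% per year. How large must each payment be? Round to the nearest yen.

Level annuity due; solve PV = PMT × [(1 − (1+r)^−n)/r] × (1+r) for PMT.
Periodic rate r = 0.1005 per year.
With n = 22: PMT = 200,000 / ([(1 − (1+r)^−n)/r] × (1+r)) = ¥20,793

¥20,793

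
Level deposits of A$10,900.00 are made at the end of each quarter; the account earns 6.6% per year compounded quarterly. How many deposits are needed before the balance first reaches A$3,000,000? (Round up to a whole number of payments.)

105 payments

Periodic rate r = 0.066/4 per quarter; n is counted in quarters.
Ordinary annuity FV: 3,000,000 = 10,900 × [((1+r)^n − 1)/r].
(1+r)^n = 1 + 3,000,000 × r / 10,900, so n = ln(1 + 3,000,000·r/10,900) / ln(1+r) = 104.63.
Round up to a whole number of payments: n = 105.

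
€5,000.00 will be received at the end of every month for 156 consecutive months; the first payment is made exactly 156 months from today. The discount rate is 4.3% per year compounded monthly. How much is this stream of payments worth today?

€342,756.62

Ordinary annuity of 156 payments, first payment at period 156.
Periodic rate r = 0.043/12 per month; n is counted in months.
The ordinary-annuity PV formula values the stream one period before the first payment (period 155); discount that back 155 periods:
PV₀ = 5,000 × [1 − (1+r)^−156] / r × (1+r)^−155 = €342,756.62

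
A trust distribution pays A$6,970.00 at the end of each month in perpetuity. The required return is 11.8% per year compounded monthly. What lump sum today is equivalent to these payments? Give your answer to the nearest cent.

Periodic rate r = 0.118/12 per month.
Level perpetuity: PV = PMT / r = 6,970 / (0.118/12) = A$708,813.56.

A$708,813.56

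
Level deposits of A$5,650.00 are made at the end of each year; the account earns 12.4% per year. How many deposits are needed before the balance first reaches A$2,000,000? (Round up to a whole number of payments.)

Periodic rate r = 0.124 per year.
Ordinary annuity FV: 2,000,000 = 5,650 × [((1+r)^n − 1)/r].
(1+r)^n = 1 + 2,000,000 × r / 5,650, so n = ln(1 + 2,000,000·r/5,650) / ln(1+r) = 32.54.
Round up to a whole number of payments: n = 33.

33 payments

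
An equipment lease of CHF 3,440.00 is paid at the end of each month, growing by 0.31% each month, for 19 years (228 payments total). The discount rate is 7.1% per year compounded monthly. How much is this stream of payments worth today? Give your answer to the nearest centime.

CHF 576,879.36

Periodic rate r = 0.071/12 per month; n is counted in months.
Growing ordinary annuity: PV = PMT₁ × [1 − ((1+g)/(1+r))^n] / (r − g) = 3,440 × [1 − ((1+0.0031)/(1+r))^228] / (r − 0.0031) = CHF 576,879.36.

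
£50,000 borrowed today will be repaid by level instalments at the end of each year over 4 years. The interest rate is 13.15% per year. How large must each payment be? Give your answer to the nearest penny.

Level ordinary annuity; solve PV = PMT × [(1 − (1+r)^−n)/r] for PMT.
Periodic rate r = 0.1315 per year.
With n = 4: PMT = 50,000 / ([(1 − (1+r)^−n)/r]) = £16,862.13

£16,862.13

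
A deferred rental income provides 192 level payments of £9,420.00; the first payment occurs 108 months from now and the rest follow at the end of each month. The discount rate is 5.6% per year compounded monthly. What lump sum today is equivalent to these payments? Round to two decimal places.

£724,838.01

Ordinary annuity of 192 payments, first payment at period 108.
Periodic rate r = 0.056/12 per month; n is counted in months.
The ordinary-annuity PV formula values the stream one period before the first payment (period 107); discount that back 107 periods:
PV₀ = 9,420 × [1 − (1+r)^−192] / r × (1+r)^−107 = £724,838.01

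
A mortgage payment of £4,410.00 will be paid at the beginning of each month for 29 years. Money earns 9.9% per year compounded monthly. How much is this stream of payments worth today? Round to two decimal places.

£508,066.12

This is an annuity due: 348 payments of £4,410.00 at the beginning of each month.
Periodic rate r = 0.099/12 per month; n is counted in months.
PV = PMT × [(1 − (1+r)^−n)/r] × (1+r) = 4,410 × [1 − (1+r)^−348] / r × (1+r) = £508,066.12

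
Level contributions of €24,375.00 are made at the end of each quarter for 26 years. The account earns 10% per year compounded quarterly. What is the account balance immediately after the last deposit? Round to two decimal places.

€11,739,129.08

This is an ordinary annuity: 104 deposits of €24,375.00 at the end of each quarter.
Periodic rate r = 0.1/4 per quarter; n is counted in quarters.
FV = PMT × [((1+r)^n − 1)/r] = 24,375 × [(1+r)^104 − 1] / r = €11,739,129.08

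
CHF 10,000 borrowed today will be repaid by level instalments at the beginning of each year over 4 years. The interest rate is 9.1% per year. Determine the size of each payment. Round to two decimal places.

CHF 2,835.44

Level annuity due; solve PV = PMT × [(1 − (1+r)^−n)/r] × (1+r) for PMT.
Periodic rate r = 0.091 per year.
With n = 4: PMT = 10,000 / ([(1 − (1+r)^−n)/r] × (1+r)) = CHF 2,835.44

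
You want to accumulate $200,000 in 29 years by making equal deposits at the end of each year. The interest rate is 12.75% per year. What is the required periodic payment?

$810.49

Level ordinary annuity; solve FV = PMT × [((1+r)^n − 1)/r] for PMT.
Periodic rate r = 0.1275 per year.
With n = 29: PMT = 200,000 / ([((1+r)^n − 1)/r]) = $810.49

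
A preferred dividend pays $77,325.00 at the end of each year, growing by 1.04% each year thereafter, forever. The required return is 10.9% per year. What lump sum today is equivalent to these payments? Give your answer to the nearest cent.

Periodic rate r = 0.109 per year.
Growing perpetuity (Gordon): PV = PMT₁ / (r − g) = 77,325 / (r − 0.0104) = $784,229.21.

$784,229.21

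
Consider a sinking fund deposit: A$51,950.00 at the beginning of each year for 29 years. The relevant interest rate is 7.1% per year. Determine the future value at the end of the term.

A$4,944,469.58

This is an annuity due: 29 deposits of A$51,950.00 at the beginning of each year.
Periodic rate r = 0.071 per year.
FV = PMT × [((1+r)^n − 1)/r] × (1+r) = 51,950 × [(1+r)^29 − 1] / r × (1+r) = A$4,944,469.58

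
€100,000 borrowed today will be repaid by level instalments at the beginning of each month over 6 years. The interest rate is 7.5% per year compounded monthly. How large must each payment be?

€1,718.27

Level annuity due; solve PV = PMT × [(1 − (1+r)^−n)/r] × (1+r) for PMT.
Periodic rate r = 0.075/12 per month; n is counted in months.
With n = 72: PMT = 100,000 / ([(1 − (1+r)^−n)/r] × (1+r)) = €1,718.27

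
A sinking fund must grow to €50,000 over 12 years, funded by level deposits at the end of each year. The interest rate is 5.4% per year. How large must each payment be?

€3,069.25

Level ordinary annuity; solve FV = PMT × [((1+r)^n − 1)/r] for PMT.
Periodic rate r = 0.054 per year.
With n = 12: PMT = 50,000 / ([((1+r)^n − 1)/r]) = €3,069.25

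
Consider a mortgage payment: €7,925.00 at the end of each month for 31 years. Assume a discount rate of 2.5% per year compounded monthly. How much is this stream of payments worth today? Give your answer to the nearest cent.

This is an ordinary annuity: 372 payments of €7,925.00 at the end of each month.
Periodic rate r = 0.025/12 per month; n is counted in months.
PV = PMT × [(1 − (1+r)^−n)/r] = 7,925 × [1 − (1+r)^−372] / r = €2,050,069.42

€2,050,069.42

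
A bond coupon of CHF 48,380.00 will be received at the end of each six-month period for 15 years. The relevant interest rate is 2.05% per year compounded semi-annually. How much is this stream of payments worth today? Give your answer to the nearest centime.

CHF 1,244,028.35

This is an ordinary annuity: 30 payments of CHF 48,380.00 at the end of each six-month period.
Periodic rate r = 0.0205/2 per half-year; n is counted in half-years.
PV = PMT × [(1 − (1+r)^−n)/r] = 48,380 × [1 − (1+r)^−30] / r = CHF 1,244,028.35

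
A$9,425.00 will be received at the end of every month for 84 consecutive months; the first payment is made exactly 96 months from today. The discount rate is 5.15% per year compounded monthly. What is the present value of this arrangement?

Ordinary annuity of 84 payments, first payment at period 96.
Periodic rate r = 0.0515/12 per month; n is counted in months.
The ordinary-annuity PV formula values the stream one period before the first payment (period 95); discount that back 95 periods:
PV₀ = 9,425 × [1 − (1+r)^−84] / r × (1+r)^−95 = A$441,742.14

A$441,742.14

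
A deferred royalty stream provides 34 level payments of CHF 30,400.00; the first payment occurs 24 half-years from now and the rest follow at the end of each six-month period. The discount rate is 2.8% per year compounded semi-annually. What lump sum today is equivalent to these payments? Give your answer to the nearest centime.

Ordinary annuity of 34 payments, first payment at period 24.
Periodic rate r = 0.028/2 per half-year; n is counted in half-years.
The ordinary-annuity PV formula values the stream one period before the first payment (period 23); discount that back 23 periods:
PV₀ = 30,400 × [1 − (1+r)^−34] / r × (1+r)^−23 = CHF 594,083.76

CHF 594,083.76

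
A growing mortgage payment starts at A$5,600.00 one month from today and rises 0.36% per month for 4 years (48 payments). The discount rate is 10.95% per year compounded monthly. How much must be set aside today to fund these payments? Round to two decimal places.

A$234,805.53

Periodic rate r = 0.1095/12 per month; n is counted in months.
Growing ordinary annuity: PV = PMT₁ × [1 − ((1+g)/(1+r))^n] / (r − g) = 5,600 × [1 − ((1+0.0036)/(1+r))^48] / (r − 0.0036) = A$234,805.53.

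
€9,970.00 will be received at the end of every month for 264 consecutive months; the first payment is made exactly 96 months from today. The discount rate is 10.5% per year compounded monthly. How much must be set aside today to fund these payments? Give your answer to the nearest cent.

€448,090.10

Ordinary annuity of 264 payments, first payment at period 96.
Periodic rate r = 0.105/12 per month; n is counted in months.
The ordinary-annuity PV formula values the stream one period before the first payment (period 95); discount that back 95 periods:
PV₀ = 9,970 × [1 − (1+r)^−264] / r × (1+r)^−95 = €448,090.10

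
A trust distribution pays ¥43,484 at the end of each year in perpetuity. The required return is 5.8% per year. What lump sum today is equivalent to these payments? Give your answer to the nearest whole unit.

Periodic rate r = 0.058 per year.
Level perpetuity: PV = PMT / r = 43,484 / (0.058) = ¥749,724.

¥749,724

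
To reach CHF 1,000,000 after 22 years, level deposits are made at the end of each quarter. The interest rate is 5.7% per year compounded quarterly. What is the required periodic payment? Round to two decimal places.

CHF 5,761.18

Level ordinary annuity; solve FV = PMT × [((1+r)^n − 1)/r] for PMT.
Periodic rate r = 0.057/4 per quarter; n is counted in quarters.
With n = 88: PMT = 1,000,000 / ([((1+r)^n − 1)/r]) = CHF 5,761.18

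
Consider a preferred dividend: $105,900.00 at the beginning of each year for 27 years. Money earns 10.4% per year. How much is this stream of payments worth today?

This is an annuity due: 27 payments of $105,900.00 at the beginning of each year.
Periodic rate r = 0.104 per year.
PV = PMT × [(1 − (1+r)^−n)/r] × (1+r) = 105,900 × [1 − (1+r)^−27] / r × (1+r) = $1,046,425.26

$1,046,425.26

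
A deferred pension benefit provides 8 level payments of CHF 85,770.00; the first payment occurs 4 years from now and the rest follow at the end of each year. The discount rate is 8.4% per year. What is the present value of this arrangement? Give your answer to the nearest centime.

CHF 381,150.47

Ordinary annuity of 8 payments, first payment at period 4.
Periodic rate r = 0.084 per year.
The ordinary-annuity PV formula values the stream one period before the first payment (period 3); discount that back 3 periods:
PV₀ = 85,770 × [1 − (1+r)^−8] / r × (1+r)^−3 = CHF 381,150.47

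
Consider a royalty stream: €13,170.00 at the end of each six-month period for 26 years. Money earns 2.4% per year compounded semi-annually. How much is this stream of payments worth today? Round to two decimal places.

€507,274.62

This is an ordinary annuity: 52 payments of €13,170.00 at the end of each six-month period.
Periodic rate r = 0.024/2 per half-year; n is counted in half-years.
PV = PMT × [(1 − (1+r)^−n)/r] = 13,170 × [1 − (1+r)^−52] / r = €507,274.62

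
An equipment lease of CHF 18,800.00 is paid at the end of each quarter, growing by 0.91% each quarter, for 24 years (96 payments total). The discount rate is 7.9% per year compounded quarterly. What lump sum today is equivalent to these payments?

Periodic rate r = 0.079/4 per quarter; n is counted in quarters.
Growing ordinary annuity: PV = PMT₁ × [1 − ((1+g)/(1+r))^n] / (r − g) = 18,800 × [1 − ((1+0.0091)/(1+r))^96] / (r − 0.0091) = CHF 1,120,947.30.

CHF 1,120,947.30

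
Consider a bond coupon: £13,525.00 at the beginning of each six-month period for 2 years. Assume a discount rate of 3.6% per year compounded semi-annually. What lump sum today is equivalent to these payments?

This is an annuity due: 4 payments of £13,525.00 at the beginning of each six-month period.
Periodic rate r = 0.036/2 per half-year; n is counted in half-years.
PV = PMT × [(1 − (1+r)^−n)/r] × (1+r) = 13,525 × [1 − (1+r)^−4] / r × (1+r) = £52,681.97

£52,681.97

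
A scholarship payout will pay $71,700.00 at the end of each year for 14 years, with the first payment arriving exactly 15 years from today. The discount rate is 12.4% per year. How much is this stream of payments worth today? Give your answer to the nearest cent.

Ordinary annuity of 14 payments, first payment at period 15.
Periodic rate r = 0.124 per year.
The ordinary-annuity PV formula values the stream one period before the first payment (period 14); discount that back 14 periods:
PV₀ = 71,700 × [1 − (1+r)^−14] / r × (1+r)^−14 = $90,646.20

$90,646.20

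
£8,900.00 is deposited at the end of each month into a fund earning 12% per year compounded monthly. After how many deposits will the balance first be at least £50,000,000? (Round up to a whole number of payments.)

407 payments

Periodic rate r = 0.12/12 per month; n is counted in months.
Ordinary annuity FV: 50,000,000 = 8,900 × [((1+r)^n − 1)/r].
(1+r)^n = 1 + 50,000,000 × r / 8,900, so n = ln(1 + 50,000,000·r/8,900) / ln(1+r) = 406.64.
Round up to a whole number of payments: n = 407.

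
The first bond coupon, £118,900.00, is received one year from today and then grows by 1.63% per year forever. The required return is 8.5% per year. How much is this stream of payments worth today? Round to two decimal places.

Periodic rate r = 0.085 per year.
Growing perpetuity (Gordon): PV = PMT₁ / (r − g) = 118,900 / (r − 0.0163) = £1,730,713.25.

£1,730,713.25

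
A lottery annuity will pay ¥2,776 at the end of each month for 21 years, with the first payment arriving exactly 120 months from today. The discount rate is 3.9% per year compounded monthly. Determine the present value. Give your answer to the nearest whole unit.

¥324,266

Ordinary annuity of 252 payments, first payment at period 120.
Periodic rate r = 0.039/12 per month; n is counted in months.
The ordinary-annuity PV formula values the stream one period before the first payment (period 119); discount that back 119 periods:
PV₀ = 2,776 × [1 − (1+r)^−252] / r × (1+r)^−119 = ¥324,266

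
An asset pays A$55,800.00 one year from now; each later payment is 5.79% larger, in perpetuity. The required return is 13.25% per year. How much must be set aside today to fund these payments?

Periodic rate r = 0.1325 per year.
Growing perpetuity (Gordon): PV = PMT₁ / (r − g) = 55,800 / (r − 0.0579) = A$747,989.28.

A$747,989.28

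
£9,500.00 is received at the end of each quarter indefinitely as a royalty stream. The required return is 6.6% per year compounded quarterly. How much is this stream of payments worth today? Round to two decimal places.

£575,757.58

Periodic rate r = 0.066/4 per quarter.
Level perpetuity: PV = PMT / r = 9,500 / (0.066/4) = £575,757.58.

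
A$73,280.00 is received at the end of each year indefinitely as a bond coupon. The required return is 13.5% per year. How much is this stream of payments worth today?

A$542,814.81

Periodic rate r = 0.135 per year.
Level perpetuity: PV = PMT / r = 73,280 / (0.135) = A$542,814.81.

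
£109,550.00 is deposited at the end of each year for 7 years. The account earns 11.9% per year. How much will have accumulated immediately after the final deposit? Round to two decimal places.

This is an ordinary annuity: 7 deposits of £109,550.00 at the end of each year.
Periodic rate r = 0.119 per year.
FV = PMT × [((1+r)^n − 1)/r] = 109,550 × [(1+r)^7 − 1] / r = £1,101,853.53

£1,101,853.53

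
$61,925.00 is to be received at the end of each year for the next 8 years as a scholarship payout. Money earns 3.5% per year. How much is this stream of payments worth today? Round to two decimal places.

$425,669.70

This is an ordinary annuity: 8 payments of $61,925.00 at the end of each year.
Periodic rate r = 0.035 per year.
PV = PMT × [(1 − (1+r)^−n)/r] = 61,925 × [1 − (1+r)^−8] / r = $425,669.70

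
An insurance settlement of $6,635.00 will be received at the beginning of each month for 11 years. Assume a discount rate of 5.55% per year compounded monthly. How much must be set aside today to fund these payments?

$657,425.31

This is an annuity due: 132 payments of $6,635.00 at the beginning of each month.
Periodic rate r = 0.0555/12 per month; n is counted in months.
PV = PMT × [(1 − (1+r)^−n)/r] × (1+r) = 6,635 × [1 − (1+r)^−132] / r × (1+r) = $657,425.31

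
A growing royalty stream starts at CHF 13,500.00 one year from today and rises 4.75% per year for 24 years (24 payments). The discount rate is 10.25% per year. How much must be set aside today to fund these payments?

Periodic rate r = 0.1025 per year.
Growing ordinary annuity: PV = PMT₁ × [1 − ((1+g)/(1+r))^n] / (r − g) = 13,500 × [1 − ((1+0.0475)/(1+r))^24] / (r − 0.0475) = CHF 173,578.95.

CHF 173,578.95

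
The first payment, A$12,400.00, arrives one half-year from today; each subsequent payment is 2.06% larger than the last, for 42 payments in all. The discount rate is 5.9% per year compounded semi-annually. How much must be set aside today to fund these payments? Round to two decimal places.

A$425,741.38

Periodic rate r = 0.059/2 per half-year; n is counted in half-years.
Growing ordinary annuity: PV = PMT₁ × [1 − ((1+g)/(1+r))^n] / (r − g) = 12,400 × [1 − ((1+0.0206)/(1+r))^42] / (r − 0.0206) = A$425,741.38.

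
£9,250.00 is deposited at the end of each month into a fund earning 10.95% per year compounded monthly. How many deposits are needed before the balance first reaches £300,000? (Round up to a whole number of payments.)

29 payments

Periodic rate r = 0.1095/12 per month; n is counted in months.
Ordinary annuity FV: 300,000 = 9,250 × [((1+r)^n − 1)/r].
(1+r)^n = 1 + 300,000 × r / 9,250, so n = ln(1 + 300,000·r/9,250) / ln(1+r) = 28.54.
Round up to a whole number of payments: n = 29.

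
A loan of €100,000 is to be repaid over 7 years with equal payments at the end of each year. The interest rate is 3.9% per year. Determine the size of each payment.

Level ordinary annuity; solve PV = PMT × [(1 − (1+r)^−n)/r] for PMT.
Periodic rate r = 0.039 per year.
With n = 7: PMT = 100,000 / ([(1 − (1+r)^−n)/r]) = €16,599.44

€16,599.44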